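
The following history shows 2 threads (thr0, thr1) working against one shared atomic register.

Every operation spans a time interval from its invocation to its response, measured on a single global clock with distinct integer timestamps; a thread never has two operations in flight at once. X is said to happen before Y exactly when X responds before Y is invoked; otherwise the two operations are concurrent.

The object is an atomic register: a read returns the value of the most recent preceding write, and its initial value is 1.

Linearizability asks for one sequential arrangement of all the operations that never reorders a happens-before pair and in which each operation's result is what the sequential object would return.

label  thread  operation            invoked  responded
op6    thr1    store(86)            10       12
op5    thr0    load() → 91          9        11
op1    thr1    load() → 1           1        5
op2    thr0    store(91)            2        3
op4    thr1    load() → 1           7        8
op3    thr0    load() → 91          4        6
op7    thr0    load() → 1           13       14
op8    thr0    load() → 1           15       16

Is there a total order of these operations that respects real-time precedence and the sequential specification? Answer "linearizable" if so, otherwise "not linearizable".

not linearizable

cut after 7 events: linearizable; cut after 8 events (op4 responds, time 8): not linearizable
the 4 completed operations admit 3 real-time orders; each fails the atomic register replay
for example op1, op2, op3, op4 fails at step 4: op4 load() → 1 is not legal there
for example op2, op1, op3, op4 fails at step 2: op1 load() → 1 is not legal there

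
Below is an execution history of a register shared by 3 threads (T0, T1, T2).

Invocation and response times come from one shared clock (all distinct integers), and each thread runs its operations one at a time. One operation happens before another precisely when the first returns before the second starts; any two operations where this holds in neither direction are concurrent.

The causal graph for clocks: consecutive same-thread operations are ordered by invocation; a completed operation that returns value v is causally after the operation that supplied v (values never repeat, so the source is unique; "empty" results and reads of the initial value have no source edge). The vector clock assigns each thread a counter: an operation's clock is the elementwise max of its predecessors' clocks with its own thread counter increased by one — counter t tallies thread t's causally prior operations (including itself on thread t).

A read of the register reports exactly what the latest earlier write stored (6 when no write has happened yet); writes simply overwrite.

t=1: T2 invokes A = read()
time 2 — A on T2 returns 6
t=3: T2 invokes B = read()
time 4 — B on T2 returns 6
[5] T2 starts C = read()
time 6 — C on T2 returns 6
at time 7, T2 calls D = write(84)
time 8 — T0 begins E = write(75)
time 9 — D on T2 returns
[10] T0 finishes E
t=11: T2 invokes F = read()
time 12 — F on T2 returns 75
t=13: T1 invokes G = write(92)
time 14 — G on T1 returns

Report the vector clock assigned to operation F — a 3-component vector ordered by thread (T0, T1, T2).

(1, 0, 5)

A (invocation 1): nothing precedes it; T2's component alone gives (0, 0, 1)
G (invocation 13): nothing precedes it; T1's component alone gives (0, 1, 0)
E (invocation 8): nothing precedes it; T0's component alone gives (1, 0, 0)
merge at B (invoked 3): VC(A)=(0, 0, 1), own-thread bump on T2 → (0, 0, 2)
merge at C (invoked 5): VC(B)=(0, 0, 2), own-thread bump on T2 → (0, 0, 3)
merge at D (invoked 7): VC(C)=(0, 0, 3), own-thread bump on T2 → (0, 0, 4)
merge at F (invoked 11): VC(D)=(0, 0, 4), VC(E)=(1, 0, 0), own-thread bump on T2 → (1, 0, 5)
target: VC(F) = (1, 0, 5)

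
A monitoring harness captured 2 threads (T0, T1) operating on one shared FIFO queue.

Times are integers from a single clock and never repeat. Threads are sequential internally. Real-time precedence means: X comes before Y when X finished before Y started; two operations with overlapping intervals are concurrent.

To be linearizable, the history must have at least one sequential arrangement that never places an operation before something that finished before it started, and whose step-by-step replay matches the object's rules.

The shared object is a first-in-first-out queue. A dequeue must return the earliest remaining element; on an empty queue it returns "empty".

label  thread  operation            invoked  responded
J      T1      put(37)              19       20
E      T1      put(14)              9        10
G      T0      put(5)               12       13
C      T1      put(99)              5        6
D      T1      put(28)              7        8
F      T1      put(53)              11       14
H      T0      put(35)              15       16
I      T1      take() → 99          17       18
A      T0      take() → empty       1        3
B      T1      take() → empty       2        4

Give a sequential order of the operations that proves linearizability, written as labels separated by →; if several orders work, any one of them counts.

after step 1 (A take() → empty): queue <>
after step 2 (B take() → empty): queue <>
after step 3 (C put(99)): queue <99>
after step 4 (D put(28)): queue <99,28>
after step 5 (E put(14)): queue <99,28,14>
after step 6 (F put(53)): queue <99,28,14,53>
after step 7 (G put(5)): queue <99,28,14,53,5>
after step 8 (H put(35)): queue <99,28,14,53,5,35>
after step 9 (I take() → 99): queue <28,14,53,5,35>
after step 10 (J put(37)): queue <28,14,53,5,35,37>

A → B → C → D → E → F → G → H → I → J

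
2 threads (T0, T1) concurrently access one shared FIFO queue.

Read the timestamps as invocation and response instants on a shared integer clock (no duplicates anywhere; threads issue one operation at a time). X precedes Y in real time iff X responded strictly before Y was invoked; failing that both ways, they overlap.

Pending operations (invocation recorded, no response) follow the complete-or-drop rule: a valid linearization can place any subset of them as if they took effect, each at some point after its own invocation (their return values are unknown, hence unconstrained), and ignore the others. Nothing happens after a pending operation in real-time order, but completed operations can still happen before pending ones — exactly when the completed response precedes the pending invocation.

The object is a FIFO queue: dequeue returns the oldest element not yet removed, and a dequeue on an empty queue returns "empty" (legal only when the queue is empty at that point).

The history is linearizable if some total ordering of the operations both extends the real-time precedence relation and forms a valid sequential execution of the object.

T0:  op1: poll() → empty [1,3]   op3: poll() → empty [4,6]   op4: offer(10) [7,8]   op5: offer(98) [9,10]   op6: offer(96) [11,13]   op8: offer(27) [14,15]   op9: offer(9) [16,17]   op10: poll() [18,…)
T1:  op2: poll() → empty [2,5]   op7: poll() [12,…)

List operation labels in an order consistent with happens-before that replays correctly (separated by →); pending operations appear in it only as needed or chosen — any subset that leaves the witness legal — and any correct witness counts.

op1 → op2 → op3 → op4 → op5 → op6 → op7 → op8 → op9

1. op1 poll() → empty, leaving queue <>
2. op2 poll() → empty, leaving queue <>
3. op3 poll() → empty, leaving queue <>
4. op4 offer(10), leaving queue <10>
5. op5 offer(98), leaving queue <10,98>
6. op6 offer(96), leaving queue <10,98,96>
7. op7 poll() (pending, included), leaving queue <98,96>
8. op8 offer(27), leaving queue <98,96,27>
9. op9 offer(9), leaving queue <98,96,27,9>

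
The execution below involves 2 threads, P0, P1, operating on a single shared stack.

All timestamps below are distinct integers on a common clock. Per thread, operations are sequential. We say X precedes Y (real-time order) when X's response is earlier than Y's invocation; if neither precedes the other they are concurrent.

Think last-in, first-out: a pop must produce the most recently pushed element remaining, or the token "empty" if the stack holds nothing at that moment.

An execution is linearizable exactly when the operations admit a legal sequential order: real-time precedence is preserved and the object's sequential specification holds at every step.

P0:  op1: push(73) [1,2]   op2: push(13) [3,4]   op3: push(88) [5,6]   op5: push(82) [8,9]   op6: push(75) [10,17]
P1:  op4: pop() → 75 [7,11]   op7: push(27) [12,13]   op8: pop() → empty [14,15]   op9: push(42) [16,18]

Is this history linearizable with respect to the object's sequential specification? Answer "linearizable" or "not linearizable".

prefix check: 1..14 passes, 1..15 fails once op8's time-15 response joins
checked exhaustively: 2 real-time-consistent orders of 7 completed operations, zero legal stack replays
include/drop combinations of the 1 pending operation (op6) were all tried; none helps
for example op1, op2, op3, op4, op5, op7, op8 (pending dropped) fails at step 4: op4 pop() → 75 is not legal there
for example op1, op2, op3, op5, op4, op7, op8 (pending dropped) fails at step 5: op4 pop() → 75 is not legal there

not linearizable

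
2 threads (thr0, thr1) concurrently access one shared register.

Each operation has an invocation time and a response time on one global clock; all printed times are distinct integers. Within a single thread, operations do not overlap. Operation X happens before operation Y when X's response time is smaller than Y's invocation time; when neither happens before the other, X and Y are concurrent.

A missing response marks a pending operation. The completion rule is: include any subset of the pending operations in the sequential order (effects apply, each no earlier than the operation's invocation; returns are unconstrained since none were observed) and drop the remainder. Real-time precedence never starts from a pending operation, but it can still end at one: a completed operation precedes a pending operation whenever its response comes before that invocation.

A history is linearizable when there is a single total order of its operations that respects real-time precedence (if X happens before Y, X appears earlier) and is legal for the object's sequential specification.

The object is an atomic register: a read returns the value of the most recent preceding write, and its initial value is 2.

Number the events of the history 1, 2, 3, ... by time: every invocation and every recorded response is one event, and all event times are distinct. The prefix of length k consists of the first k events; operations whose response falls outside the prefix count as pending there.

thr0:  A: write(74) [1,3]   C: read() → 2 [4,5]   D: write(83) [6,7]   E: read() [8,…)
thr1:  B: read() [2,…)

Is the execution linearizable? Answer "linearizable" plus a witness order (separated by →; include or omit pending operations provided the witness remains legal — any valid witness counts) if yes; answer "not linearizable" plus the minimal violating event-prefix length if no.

events 1..4 are fine; event 5 — the response of C at time 5 — makes the prefix non-linearizable
a single order respects real time; the 2 completed register operations fail replay along it
no completion choice of the 1 pending operation (B) rescues it — every subset was tried
sample order A, C (pending dropped) stalls at step 2 — C read() → 2 has no legal effect

not linearizable — minimal violating prefix: 5 events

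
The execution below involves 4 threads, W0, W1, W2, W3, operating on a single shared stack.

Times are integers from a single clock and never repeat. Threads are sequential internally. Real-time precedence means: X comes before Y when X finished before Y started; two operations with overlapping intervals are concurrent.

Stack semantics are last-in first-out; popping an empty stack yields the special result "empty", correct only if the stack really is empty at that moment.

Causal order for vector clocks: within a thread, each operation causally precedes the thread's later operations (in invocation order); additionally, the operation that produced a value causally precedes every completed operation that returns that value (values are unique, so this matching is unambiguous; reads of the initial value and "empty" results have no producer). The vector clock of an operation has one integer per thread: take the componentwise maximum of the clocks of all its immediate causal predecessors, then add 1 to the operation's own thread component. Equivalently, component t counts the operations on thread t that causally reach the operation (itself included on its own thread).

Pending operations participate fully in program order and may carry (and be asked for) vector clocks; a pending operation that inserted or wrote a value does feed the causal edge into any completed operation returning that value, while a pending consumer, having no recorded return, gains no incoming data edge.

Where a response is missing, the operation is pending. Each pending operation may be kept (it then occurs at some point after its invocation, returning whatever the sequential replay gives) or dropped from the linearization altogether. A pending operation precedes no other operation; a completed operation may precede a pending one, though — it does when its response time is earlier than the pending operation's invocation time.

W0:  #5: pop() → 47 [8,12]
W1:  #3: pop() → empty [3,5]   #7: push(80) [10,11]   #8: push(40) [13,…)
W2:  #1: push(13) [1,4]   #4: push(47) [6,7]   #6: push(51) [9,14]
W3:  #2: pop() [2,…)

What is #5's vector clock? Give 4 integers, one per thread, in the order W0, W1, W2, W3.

(1, 0, 2, 0)

root op #2, invoked 2: fresh clock plus W3's own tick → (0, 0, 0, 1)
root op #1, invoked 1: fresh clock plus W2's own tick → (0, 0, 1, 0)
root op #3, invoked 3: fresh clock plus W1's own tick → (0, 1, 0, 0)
merge at #4 (invoked 6): VC(#1)=(0, 0, 1, 0), own-thread bump on W2 → (0, 0, 2, 0)
merge at #7 (invoked 10): VC(#3)=(0, 1, 0, 0), own-thread bump on W1 → (0, 2, 0, 0)
merge at #6 (invoked 9): VC(#4)=(0, 0, 2, 0), own-thread bump on W2 → (0, 0, 3, 0)
merge at #8 (invoked 13): VC(#7)=(0, 2, 0, 0), own-thread bump on W1 → (0, 3, 0, 0)
merge at #5 (invoked 8): VC(#4)=(0, 0, 2, 0), own-thread bump on W0 → (1, 0, 2, 0)
target: VC(#5) = (1, 0, 2, 0)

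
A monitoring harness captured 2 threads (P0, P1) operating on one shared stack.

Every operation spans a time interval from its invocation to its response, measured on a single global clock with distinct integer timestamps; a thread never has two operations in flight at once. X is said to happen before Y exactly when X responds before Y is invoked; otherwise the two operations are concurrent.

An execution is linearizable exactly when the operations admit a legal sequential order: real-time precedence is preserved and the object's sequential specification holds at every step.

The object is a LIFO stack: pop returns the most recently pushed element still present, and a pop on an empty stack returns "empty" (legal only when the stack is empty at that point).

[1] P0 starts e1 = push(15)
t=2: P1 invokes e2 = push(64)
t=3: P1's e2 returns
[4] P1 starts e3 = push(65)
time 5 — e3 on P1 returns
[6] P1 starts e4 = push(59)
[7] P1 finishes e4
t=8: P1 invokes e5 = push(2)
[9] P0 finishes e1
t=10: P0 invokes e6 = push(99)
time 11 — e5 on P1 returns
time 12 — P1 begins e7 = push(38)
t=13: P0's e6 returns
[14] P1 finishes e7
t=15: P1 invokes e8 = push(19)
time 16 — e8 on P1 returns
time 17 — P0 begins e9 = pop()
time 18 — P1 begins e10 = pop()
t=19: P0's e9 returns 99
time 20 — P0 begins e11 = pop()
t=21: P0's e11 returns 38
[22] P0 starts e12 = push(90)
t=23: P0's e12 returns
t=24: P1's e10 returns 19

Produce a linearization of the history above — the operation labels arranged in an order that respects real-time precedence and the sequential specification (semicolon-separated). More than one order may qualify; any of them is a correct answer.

e1; e2; e3; e4; e5; e7; e6; e8; e10; e9; e11; e12

step 1: e1 push(15) — stack <15>
step 2: e2 push(64) — stack <15,64>
step 3: e3 push(65) — stack <15,64,65>
step 4: e4 push(59) — stack <15,64,65,59>
step 5: e5 push(2) — stack <15,64,65,59,2>
step 6: e7 push(38) — stack <15,64,65,59,2,38>
step 7: e6 push(99) — stack <15,64,65,59,2,38,99>
step 8: e8 push(19) — stack <15,64,65,59,2,38,99,19>
step 9: e10 pop() → 19 — stack <15,64,65,59,2,38,99>
step 10: e9 pop() → 99 — stack <15,64,65,59,2,38>
step 11: e11 pop() → 38 — stack <15,64,65,59,2>
step 12: e12 push(90) — stack <15,64,65,59,2,90>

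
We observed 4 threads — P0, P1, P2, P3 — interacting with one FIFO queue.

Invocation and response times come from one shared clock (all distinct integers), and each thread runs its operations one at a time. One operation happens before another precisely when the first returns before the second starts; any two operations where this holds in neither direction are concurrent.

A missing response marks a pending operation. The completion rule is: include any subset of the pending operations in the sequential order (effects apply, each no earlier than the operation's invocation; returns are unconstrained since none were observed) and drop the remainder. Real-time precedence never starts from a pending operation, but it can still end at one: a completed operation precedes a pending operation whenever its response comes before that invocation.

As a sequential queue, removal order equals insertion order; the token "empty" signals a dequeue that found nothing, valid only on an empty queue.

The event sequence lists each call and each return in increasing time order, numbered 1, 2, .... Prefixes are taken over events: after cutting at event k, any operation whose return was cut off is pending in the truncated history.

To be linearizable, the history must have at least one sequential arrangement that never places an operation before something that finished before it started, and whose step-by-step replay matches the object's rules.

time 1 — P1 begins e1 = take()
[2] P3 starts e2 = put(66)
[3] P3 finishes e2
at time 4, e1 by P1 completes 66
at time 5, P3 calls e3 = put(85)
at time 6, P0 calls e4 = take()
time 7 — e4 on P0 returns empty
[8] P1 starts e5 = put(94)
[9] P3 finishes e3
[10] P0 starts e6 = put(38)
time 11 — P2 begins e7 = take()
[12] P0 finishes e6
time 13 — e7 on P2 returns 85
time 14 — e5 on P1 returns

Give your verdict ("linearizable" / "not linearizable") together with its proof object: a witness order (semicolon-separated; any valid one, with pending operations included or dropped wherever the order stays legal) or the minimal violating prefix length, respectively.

linearizable — witness: e2; e1; e4; e3; e5; e6; e7

after step 1 (e2 put(66)): queue <66>
after step 2 (e1 take() → 66): queue <>
after step 3 (e4 take() → empty): queue <>
after step 4 (e3 put(85)): queue <85>
after step 5 (e5 put(94)): queue <85,94>
after step 6 (e6 put(38)): queue <85,94,38>
after step 7 (e7 take() → 85): queue <94,38>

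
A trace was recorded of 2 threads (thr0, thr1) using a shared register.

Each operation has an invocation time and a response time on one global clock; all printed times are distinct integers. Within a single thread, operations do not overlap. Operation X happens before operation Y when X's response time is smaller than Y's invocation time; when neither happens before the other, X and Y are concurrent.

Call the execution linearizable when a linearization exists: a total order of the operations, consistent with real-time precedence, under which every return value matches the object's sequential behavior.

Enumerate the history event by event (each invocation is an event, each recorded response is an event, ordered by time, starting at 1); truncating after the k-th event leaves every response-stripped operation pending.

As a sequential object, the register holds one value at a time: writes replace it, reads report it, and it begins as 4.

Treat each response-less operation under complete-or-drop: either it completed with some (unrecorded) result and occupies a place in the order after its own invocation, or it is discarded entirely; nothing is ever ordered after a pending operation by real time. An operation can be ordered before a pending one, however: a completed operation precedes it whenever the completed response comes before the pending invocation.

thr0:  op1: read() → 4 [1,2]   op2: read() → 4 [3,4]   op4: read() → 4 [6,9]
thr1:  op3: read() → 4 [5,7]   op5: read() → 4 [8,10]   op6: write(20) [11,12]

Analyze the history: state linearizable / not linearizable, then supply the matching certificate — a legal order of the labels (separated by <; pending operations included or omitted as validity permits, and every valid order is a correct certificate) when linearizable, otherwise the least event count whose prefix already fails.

after step 1 (op1 read() → 4): value 4
after step 2 (op2 read() → 4): value 4
after step 3 (op3 read() → 4): value 4
after step 4 (op4 read() → 4): value 4
after step 5 (op5 read() → 4): value 4
after step 6 (op6 write(20)): value 20

linearizable — witness: op1 < op2 < op3 < op4 < op5 < op6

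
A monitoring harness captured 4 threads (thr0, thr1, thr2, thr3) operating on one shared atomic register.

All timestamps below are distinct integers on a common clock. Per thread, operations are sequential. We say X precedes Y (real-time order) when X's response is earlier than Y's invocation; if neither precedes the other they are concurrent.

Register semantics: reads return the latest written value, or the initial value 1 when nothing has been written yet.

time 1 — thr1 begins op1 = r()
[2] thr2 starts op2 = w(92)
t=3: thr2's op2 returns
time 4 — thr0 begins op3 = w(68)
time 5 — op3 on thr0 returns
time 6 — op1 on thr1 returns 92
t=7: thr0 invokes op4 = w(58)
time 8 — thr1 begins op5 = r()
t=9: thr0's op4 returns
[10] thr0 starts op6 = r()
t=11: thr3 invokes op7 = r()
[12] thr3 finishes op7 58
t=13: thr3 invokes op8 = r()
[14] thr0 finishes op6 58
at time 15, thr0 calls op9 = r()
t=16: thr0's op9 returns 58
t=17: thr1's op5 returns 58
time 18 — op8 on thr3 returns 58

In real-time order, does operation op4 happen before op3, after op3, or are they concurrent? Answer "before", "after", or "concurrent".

op4 spans [7,9], op3 spans [4,5]
resp(op3)=5 < inv(op4)=7

after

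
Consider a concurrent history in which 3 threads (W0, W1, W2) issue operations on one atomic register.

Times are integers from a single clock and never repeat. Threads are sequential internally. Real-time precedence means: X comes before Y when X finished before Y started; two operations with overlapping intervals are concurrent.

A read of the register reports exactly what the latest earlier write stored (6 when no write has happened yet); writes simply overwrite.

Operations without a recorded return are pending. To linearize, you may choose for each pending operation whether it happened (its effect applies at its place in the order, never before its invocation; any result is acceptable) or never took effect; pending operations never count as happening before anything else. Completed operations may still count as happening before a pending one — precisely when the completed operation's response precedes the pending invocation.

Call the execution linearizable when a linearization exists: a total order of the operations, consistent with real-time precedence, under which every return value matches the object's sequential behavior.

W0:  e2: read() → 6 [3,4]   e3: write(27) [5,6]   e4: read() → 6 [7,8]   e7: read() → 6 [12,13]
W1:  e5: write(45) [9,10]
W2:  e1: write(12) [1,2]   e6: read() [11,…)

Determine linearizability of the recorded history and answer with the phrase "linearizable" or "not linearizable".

through event 3 a valid linearization exists; event 4 (e2 responding at time 4) ends that
exhaustive check: the 2 completed atomic register ops admit one real-time order; illegal
for example e1, e2 fails at step 2: e2 read() → 6 is not legal there

not linearizable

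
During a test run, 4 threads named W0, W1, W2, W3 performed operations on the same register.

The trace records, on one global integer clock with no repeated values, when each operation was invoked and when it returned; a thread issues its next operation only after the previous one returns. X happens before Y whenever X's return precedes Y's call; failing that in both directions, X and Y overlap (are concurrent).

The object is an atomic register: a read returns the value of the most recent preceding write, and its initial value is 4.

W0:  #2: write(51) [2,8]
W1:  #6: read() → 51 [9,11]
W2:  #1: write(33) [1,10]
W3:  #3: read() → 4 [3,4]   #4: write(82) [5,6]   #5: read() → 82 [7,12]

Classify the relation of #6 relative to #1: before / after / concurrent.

#6 spans [9,11], #1 spans [1,10]
the intervals overlap in both directions

concurrent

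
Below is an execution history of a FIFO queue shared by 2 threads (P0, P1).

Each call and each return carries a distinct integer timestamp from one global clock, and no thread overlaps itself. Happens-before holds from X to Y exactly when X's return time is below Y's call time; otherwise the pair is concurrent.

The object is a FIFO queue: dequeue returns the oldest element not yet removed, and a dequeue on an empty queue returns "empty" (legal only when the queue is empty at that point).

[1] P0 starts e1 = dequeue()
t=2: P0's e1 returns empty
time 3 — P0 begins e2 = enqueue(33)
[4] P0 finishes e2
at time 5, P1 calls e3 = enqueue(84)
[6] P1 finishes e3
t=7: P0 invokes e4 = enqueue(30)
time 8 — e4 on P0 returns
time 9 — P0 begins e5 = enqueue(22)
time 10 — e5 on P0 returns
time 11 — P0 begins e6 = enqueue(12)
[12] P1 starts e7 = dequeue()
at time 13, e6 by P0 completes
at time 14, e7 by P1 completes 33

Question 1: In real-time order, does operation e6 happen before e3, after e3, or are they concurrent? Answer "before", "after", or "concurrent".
Answer: after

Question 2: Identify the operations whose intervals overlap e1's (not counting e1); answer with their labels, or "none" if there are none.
Answer: none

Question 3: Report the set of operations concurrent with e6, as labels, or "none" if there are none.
Answer: e7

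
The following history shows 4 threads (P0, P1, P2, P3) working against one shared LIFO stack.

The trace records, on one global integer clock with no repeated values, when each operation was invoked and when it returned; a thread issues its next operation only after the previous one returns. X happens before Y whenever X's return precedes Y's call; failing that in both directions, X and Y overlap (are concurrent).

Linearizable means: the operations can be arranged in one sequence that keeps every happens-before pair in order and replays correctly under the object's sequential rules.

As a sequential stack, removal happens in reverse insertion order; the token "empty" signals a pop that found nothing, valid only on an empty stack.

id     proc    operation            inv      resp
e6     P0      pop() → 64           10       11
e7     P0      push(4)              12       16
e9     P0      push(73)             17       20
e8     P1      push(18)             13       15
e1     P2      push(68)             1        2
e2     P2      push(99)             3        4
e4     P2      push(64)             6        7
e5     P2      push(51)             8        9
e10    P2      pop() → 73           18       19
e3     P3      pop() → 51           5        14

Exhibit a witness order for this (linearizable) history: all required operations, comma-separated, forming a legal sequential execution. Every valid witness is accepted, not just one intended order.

e1, e2, e4, e5, e3, e6, e7, e8, e9, e10

1. e1 push(68), leaving stack <68>
2. e2 push(99), leaving stack <68,99>
3. e4 push(64), leaving stack <68,99,64>
4. e5 push(51), leaving stack <68,99,64,51>
5. e3 pop() → 51, leaving stack <68,99,64>
6. e6 pop() → 64, leaving stack <68,99>
7. e7 push(4), leaving stack <68,99,4>
8. e8 push(18), leaving stack <68,99,4,18>
9. e9 push(73), leaving stack <68,99,4,18,73>
10. e10 pop() → 73, leaving stack <68,99,4,18>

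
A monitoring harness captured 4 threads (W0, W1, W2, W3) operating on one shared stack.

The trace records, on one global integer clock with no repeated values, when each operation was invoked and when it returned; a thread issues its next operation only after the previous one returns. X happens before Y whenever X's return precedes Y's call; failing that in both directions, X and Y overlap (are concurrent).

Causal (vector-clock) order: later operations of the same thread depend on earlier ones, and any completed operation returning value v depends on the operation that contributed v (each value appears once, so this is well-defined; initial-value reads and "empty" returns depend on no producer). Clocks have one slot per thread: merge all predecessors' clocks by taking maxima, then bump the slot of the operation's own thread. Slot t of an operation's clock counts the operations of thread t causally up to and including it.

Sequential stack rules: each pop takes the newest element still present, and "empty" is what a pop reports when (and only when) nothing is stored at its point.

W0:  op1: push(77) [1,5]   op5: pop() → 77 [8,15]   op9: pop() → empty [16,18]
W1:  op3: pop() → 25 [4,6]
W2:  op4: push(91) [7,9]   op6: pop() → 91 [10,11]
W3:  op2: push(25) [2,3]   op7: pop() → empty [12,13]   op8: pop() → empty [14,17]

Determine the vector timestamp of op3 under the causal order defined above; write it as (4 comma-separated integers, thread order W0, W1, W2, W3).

op2, invoked 2, has no incoming edges; only W3's bump applies → (0, 0, 0, 1)
op4, invoked 7, has no incoming edges; only W2's bump applies → (0, 0, 1, 0)
op1, invoked 1, has no incoming edges; only W0's bump applies → (1, 0, 0, 0)
op7 (invocation 12): componentwise max over VC(op2)=(0, 0, 0, 1), +1 at W3, giving (0, 0, 0, 2)
op6 (invocation 10): componentwise max over VC(op4)=(0, 0, 1, 0), +1 at W2, giving (0, 0, 2, 0)
op3 (invocation 4): componentwise max over VC(op2)=(0, 0, 0, 1), +1 at W1, giving (0, 1, 0, 1)
op5 (invocation 8): componentwise max over VC(op1)=(1, 0, 0, 0), +1 at W0, giving (2, 0, 0, 0)
op8 (invocation 14): componentwise max over VC(op7)=(0, 0, 0, 2), +1 at W3, giving (0, 0, 0, 3)
op9 (invocation 16): componentwise max over VC(op5)=(2, 0, 0, 0), +1 at W0, giving (3, 0, 0, 0)
target: VC(op3) = (0, 1, 0, 1)

(0, 1, 0, 1)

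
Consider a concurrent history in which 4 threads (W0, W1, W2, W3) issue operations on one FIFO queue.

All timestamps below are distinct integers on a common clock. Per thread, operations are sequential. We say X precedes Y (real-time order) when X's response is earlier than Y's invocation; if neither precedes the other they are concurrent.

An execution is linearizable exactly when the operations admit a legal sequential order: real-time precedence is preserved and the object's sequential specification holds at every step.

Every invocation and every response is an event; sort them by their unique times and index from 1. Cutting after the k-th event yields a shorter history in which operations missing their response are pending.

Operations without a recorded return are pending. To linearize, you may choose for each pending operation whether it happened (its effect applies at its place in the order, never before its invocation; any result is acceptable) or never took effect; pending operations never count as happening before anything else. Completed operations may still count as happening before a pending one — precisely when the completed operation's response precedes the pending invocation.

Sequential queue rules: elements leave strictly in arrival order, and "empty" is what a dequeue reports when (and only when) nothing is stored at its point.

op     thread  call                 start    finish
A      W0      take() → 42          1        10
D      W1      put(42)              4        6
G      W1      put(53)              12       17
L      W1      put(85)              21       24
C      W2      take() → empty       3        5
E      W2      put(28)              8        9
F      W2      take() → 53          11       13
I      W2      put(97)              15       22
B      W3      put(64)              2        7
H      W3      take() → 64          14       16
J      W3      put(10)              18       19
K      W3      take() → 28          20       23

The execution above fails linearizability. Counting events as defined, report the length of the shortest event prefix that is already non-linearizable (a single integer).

events 1..12 are linearizable, e.g. via C, D, A, B, E:
step 1: C take() → empty — queue <>
step 2: D put(42) — queue <42>
step 3: A take() → 42 — queue <>
step 4: B put(64) — queue <64>
step 5: E put(28) — queue <64,28>
include event 13 — F responding at 13 — and every candidate order breaks
include/drop combinations of the 1 pending operation (G) were all tried; none helps
take A, B, C, D, E, F (pending dropped): step 1 already fails, because A take() → 42 cannot occur there
take A, B, D, C, E, F (pending dropped): step 1 already fails, because A take() → 42 cannot occur there

13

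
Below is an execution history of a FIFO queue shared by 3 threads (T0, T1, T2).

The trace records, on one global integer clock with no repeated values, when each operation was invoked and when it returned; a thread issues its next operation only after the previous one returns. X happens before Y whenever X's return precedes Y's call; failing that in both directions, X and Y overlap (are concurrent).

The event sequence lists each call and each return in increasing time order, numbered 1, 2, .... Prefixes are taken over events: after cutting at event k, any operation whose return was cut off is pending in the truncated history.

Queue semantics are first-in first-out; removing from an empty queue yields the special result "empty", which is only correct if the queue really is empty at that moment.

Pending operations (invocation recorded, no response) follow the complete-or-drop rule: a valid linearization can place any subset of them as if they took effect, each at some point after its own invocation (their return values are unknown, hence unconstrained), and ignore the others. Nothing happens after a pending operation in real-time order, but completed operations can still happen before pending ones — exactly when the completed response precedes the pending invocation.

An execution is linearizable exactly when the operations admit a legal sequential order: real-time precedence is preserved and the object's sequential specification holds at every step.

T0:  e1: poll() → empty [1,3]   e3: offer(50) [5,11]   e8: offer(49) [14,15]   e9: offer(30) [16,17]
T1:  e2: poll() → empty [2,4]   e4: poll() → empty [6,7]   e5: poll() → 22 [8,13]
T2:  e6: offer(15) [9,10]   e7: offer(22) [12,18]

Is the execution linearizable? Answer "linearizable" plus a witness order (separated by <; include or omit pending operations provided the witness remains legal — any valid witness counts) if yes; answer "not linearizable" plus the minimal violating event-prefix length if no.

prefix check: 1..12 passes, 1..13 fails once e5's time-13 response joins
no legal order exists: 16 real-time-consistent candidates over 6 completed FIFO queue operations, all rejected
every completion of the 1 pending operation (e7) was checked; none linearizes
one such order, e1, e2, e3, e4, e5, e6 (pending dropped), breaks at step 4 where e4 poll() → empty is illegal
one such order, e1, e2, e3, e4, e6, e5 (pending dropped), breaks at step 4 where e4 poll() → empty is illegal

not linearizable — minimal violating prefix: 13 events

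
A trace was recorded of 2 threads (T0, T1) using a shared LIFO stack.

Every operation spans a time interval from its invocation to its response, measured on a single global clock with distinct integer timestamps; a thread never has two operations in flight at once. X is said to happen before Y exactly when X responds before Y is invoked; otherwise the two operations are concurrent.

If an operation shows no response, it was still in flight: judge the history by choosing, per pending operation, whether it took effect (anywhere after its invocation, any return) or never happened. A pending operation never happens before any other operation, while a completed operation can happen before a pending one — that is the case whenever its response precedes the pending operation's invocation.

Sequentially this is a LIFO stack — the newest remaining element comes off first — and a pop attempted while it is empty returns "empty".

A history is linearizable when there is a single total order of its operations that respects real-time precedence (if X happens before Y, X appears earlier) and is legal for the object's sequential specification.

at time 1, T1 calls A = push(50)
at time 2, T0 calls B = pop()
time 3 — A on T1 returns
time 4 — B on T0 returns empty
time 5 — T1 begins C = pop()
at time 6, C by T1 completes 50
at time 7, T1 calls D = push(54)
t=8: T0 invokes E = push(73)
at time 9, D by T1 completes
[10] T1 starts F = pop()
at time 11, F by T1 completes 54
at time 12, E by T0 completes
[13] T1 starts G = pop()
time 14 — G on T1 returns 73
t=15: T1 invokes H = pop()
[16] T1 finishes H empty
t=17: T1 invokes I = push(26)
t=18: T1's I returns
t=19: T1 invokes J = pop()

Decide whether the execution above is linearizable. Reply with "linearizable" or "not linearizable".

linearizable

witness order: B, A, C, D, F, E, G, H, I
step 1: B pop() → empty — stack <>
step 2: A push(50) — stack <50>
step 3: C pop() → 50 — stack <>
step 4: D push(54) — stack <54>
step 5: F pop() → 54 — stack <>
step 6: E push(73) — stack <73>
step 7: G pop() → 73 — stack <>
step 8: H pop() → empty — stack <>
step 9: I push(26) — stack <26>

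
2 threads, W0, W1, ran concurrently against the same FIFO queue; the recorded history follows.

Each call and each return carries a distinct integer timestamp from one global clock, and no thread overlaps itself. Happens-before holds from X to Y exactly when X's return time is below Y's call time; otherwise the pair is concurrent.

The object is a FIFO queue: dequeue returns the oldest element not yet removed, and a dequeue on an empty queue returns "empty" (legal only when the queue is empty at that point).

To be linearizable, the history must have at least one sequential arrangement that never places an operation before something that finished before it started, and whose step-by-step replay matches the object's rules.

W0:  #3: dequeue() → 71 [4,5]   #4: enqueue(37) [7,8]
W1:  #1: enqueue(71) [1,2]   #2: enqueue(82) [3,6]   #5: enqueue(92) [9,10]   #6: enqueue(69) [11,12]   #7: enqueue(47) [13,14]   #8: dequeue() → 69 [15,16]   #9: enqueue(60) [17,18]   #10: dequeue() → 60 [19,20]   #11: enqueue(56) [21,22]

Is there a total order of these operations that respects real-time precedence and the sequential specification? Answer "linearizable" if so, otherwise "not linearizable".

the violation lands at event 16, #8's response at time 16: events 1..15 linearize, events 1..16 do not
8 completed operations, 2 real-time-consistent orders — every FIFO queue replay fails
e.g. #1, #2, #3, #4, #5, #6, #7, #8: illegal at step 8, since #8 dequeue() → 69 cannot apply there
e.g. #1, #3, #2, #4, #5, #6, #7, #8: illegal at step 8, since #8 dequeue() → 69 cannot apply there

not linearizable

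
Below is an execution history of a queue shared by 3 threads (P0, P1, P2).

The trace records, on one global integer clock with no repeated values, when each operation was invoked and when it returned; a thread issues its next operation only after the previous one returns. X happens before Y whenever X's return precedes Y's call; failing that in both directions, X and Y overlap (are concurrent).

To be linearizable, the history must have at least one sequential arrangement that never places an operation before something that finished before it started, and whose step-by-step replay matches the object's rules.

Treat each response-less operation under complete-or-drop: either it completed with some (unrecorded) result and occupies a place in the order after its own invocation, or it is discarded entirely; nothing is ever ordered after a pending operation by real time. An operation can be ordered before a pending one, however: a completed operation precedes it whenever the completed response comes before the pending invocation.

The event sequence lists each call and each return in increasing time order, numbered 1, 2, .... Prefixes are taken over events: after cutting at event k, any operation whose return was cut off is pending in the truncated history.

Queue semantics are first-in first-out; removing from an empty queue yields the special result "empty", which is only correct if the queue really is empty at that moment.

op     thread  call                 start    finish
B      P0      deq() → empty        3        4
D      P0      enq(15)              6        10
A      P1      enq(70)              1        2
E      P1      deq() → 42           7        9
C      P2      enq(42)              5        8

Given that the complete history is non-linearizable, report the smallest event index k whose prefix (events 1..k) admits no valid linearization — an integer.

4

one valid order for events 1..3 is A:
after step 1 (A enq(70)): queue <70>
once event 4 joins (B's response, time 4), exhaustive search finds no witness
one such order, A, B, breaks at step 2 where B deq() → empty is illegal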